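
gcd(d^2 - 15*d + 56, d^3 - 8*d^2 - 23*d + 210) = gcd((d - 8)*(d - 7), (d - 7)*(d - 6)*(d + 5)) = d - 7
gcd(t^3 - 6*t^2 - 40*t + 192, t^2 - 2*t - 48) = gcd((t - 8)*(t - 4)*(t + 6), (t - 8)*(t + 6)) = t^2 - 2*t - 48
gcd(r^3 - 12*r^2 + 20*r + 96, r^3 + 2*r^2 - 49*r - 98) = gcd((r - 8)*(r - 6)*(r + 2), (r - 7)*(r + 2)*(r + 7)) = r + 2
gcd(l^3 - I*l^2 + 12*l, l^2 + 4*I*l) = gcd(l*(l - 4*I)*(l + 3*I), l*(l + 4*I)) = l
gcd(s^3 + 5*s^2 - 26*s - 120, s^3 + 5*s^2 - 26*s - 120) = s^3 + 5*s^2 - 26*s - 120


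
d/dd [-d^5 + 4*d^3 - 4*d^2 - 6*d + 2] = -5*d^4 + 12*d^2 - 8*d - 6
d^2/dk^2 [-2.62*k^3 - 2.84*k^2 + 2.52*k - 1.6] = -15.72*k - 5.68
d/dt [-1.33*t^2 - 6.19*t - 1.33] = -2.66*t - 6.19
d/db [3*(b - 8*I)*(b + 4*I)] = 6*b - 12*I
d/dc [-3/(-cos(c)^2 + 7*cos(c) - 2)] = 3*(2*cos(c) - 7)*sin(c)/(cos(c)^2 - 7*cos(c) + 2)^2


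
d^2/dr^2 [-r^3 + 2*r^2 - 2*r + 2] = 4 - 6*r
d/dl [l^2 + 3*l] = 2*l + 3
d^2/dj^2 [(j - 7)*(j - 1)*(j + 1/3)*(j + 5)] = 12*j^2 - 16*j - 68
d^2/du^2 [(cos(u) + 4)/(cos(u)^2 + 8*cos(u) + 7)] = (-(1 - cos(2*u))^2 - 97*cos(u) - 94*cos(2*u) - 7*cos(3*u) + 1286)/(4*(cos(u) + 1)^2*(cos(u) + 7)^3)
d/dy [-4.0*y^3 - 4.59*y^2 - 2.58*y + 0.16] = -12.0*y^2 - 9.18*y - 2.58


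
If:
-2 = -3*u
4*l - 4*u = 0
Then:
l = 2/3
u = 2/3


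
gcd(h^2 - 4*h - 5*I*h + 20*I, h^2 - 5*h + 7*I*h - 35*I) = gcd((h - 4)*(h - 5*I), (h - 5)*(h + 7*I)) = 1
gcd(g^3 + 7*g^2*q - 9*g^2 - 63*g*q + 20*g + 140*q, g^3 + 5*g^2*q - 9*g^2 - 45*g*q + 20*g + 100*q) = g^2 - 9*g + 20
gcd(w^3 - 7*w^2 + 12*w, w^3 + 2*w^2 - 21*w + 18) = w - 3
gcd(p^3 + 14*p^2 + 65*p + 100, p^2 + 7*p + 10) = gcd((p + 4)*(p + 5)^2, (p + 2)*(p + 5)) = p + 5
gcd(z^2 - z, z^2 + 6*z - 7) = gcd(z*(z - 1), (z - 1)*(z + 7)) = z - 1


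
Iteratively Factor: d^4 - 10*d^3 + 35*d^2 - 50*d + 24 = (d - 3)*(d^3 - 7*d^2 + 14*d - 8) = (d - 3)*(d - 2)*(d^2 - 5*d + 4) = (d - 3)*(d - 2)*(d - 1)*(d - 4)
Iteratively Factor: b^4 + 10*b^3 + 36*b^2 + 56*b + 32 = (b + 2)*(b^3 + 8*b^2 + 20*b + 16) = (b + 2)^2*(b^2 + 6*b + 8) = (b + 2)^2*(b + 4)*(b + 2)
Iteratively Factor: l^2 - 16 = (l - 4)*(l + 4)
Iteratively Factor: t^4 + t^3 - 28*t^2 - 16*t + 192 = (t - 4)*(t^3 + 5*t^2 - 8*t - 48) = (t - 4)*(t - 3)*(t^2 + 8*t + 16) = (t - 4)*(t - 3)*(t + 4)*(t + 4)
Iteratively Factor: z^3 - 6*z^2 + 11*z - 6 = (z - 3)*(z^2 - 3*z + 2) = (z - 3)*(z - 2)*(z - 1)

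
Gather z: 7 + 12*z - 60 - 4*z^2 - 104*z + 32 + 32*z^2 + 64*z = 28*z^2 - 28*z - 21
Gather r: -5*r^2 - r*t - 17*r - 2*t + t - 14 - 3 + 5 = -5*r^2 + r*(-t - 17) - t - 12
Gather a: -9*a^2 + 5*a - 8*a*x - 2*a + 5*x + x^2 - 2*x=-9*a^2 + a*(3 - 8*x) + x^2 + 3*x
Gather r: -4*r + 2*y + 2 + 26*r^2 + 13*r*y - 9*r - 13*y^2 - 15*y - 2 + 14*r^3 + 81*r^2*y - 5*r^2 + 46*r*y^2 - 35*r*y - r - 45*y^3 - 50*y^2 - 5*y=14*r^3 + r^2*(81*y + 21) + r*(46*y^2 - 22*y - 14) - 45*y^3 - 63*y^2 - 18*y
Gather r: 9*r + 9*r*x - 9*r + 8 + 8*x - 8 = 9*r*x + 8*x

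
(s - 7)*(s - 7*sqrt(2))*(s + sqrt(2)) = s^3 - 6*sqrt(2)*s^2 - 7*s^2 - 14*s + 42*sqrt(2)*s + 98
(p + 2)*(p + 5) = p^2 + 7*p + 10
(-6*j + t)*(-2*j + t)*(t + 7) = 12*j^2*t + 84*j^2 - 8*j*t^2 - 56*j*t + t^3 + 7*t^2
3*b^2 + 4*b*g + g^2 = (b + g)*(3*b + g)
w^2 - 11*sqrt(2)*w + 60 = (w - 6*sqrt(2))*(w - 5*sqrt(2))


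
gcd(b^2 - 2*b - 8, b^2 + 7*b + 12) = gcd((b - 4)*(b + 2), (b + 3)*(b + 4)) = 1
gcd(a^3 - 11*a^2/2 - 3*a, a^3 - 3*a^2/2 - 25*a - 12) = a^2 - 11*a/2 - 3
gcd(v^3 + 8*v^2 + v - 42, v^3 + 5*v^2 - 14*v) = v^2 + 5*v - 14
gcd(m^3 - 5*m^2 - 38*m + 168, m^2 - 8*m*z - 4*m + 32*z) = m - 4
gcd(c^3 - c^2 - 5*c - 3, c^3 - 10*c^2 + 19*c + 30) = c + 1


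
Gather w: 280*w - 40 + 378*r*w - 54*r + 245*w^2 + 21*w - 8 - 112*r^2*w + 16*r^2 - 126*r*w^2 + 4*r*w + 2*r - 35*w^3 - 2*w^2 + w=16*r^2 - 52*r - 35*w^3 + w^2*(243 - 126*r) + w*(-112*r^2 + 382*r + 302) - 48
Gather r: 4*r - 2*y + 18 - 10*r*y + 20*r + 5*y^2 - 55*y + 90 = r*(24 - 10*y) + 5*y^2 - 57*y + 108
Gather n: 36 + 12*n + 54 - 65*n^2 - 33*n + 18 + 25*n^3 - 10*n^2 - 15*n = 25*n^3 - 75*n^2 - 36*n + 108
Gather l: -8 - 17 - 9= -34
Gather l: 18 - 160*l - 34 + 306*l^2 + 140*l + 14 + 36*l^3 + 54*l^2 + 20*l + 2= 36*l^3 + 360*l^2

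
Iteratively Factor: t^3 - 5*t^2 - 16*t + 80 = (t - 5)*(t^2 - 16) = (t - 5)*(t + 4)*(t - 4)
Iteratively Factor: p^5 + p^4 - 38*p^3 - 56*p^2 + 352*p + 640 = (p - 5)*(p^4 + 6*p^3 - 8*p^2 - 96*p - 128) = (p - 5)*(p + 4)*(p^3 + 2*p^2 - 16*p - 32) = (p - 5)*(p + 4)^2*(p^2 - 2*p - 8) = (p - 5)*(p - 4)*(p + 4)^2*(p + 2)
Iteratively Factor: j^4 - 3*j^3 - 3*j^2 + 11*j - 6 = (j + 2)*(j^3 - 5*j^2 + 7*j - 3) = (j - 1)*(j + 2)*(j^2 - 4*j + 3) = (j - 3)*(j - 1)*(j + 2)*(j - 1)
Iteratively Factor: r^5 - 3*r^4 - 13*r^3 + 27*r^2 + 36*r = (r - 3)*(r^4 - 13*r^2 - 12*r) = (r - 3)*(r + 3)*(r^3 - 3*r^2 - 4*r) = (r - 3)*(r + 1)*(r + 3)*(r^2 - 4*r) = (r - 4)*(r - 3)*(r + 1)*(r + 3)*(r)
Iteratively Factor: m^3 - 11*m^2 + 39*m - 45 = (m - 5)*(m^2 - 6*m + 9) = (m - 5)*(m - 3)*(m - 3)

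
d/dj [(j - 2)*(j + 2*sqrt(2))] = 2*j - 2 + 2*sqrt(2)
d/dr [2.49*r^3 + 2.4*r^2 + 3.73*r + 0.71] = 7.47*r^2 + 4.8*r + 3.73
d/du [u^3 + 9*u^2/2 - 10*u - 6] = 3*u^2 + 9*u - 10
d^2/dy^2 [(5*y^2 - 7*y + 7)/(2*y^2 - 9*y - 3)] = 2*(62*y^3 + 174*y^2 - 504*y + 843)/(8*y^6 - 108*y^5 + 450*y^4 - 405*y^3 - 675*y^2 - 243*y - 27)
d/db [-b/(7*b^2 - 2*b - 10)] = (7*b^2 + 10)/(49*b^4 - 28*b^3 - 136*b^2 + 40*b + 100)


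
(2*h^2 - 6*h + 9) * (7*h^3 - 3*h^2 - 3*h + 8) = 14*h^5 - 48*h^4 + 75*h^3 + 7*h^2 - 75*h + 72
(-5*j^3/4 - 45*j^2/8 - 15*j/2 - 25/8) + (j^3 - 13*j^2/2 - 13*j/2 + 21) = -j^3/4 - 97*j^2/8 - 14*j + 143/8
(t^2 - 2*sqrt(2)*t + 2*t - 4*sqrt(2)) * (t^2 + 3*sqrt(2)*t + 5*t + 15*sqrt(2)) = t^4 + sqrt(2)*t^3 + 7*t^3 - 2*t^2 + 7*sqrt(2)*t^2 - 84*t + 10*sqrt(2)*t - 120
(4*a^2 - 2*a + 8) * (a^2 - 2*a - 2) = 4*a^4 - 10*a^3 + 4*a^2 - 12*a - 16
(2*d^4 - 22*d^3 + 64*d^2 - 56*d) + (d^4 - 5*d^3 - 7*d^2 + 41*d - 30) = 3*d^4 - 27*d^3 + 57*d^2 - 15*d - 30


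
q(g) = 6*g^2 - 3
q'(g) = 12*g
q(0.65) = -0.46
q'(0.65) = 7.80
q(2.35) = 30.14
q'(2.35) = 28.20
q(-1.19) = 5.50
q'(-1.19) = -14.28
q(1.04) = 3.49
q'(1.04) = 12.48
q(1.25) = 6.38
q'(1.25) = 15.00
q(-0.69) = -0.14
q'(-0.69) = -8.28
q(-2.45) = 33.02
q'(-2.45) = -29.40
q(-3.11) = 55.03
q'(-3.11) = -37.32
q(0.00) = -3.00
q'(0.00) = 0.00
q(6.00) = 213.00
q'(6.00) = 72.00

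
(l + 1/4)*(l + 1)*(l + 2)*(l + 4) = l^4 + 29*l^3/4 + 63*l^2/4 + 23*l/2 + 2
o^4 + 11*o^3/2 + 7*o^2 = o^2*(o + 2)*(o + 7/2)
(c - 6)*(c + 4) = c^2 - 2*c - 24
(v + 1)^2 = v^2 + 2*v + 1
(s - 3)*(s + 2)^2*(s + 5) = s^4 + 6*s^3 - 3*s^2 - 52*s - 60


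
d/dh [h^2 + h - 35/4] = 2*h + 1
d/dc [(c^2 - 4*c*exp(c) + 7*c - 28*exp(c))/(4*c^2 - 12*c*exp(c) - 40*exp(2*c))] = ((-c^2 + 3*c*exp(c) + 10*exp(2*c))*(4*c*exp(c) - 2*c + 32*exp(c) - 7) + (c^2 - 4*c*exp(c) + 7*c - 28*exp(c))*(3*c*exp(c) - 2*c + 20*exp(2*c) + 3*exp(c)))/(4*(-c^2 + 3*c*exp(c) + 10*exp(2*c))^2)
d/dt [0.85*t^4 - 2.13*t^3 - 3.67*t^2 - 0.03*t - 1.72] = 3.4*t^3 - 6.39*t^2 - 7.34*t - 0.03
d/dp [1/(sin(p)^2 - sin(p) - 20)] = (1 - 2*sin(p))*cos(p)/(sin(p) + cos(p)^2 + 19)^2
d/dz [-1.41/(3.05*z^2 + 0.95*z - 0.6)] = (8.601*z + 1.3395)/(3.05*z^2 + 0.95*z - 0.6)^2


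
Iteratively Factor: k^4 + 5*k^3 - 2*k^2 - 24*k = (k - 2)*(k^3 + 7*k^2 + 12*k) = (k - 2)*(k + 3)*(k^2 + 4*k) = (k - 2)*(k + 3)*(k + 4)*(k)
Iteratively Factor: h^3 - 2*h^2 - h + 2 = (h + 1)*(h^2 - 3*h + 2) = (h - 1)*(h + 1)*(h - 2)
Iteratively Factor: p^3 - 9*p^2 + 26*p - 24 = (p - 4)*(p^2 - 5*p + 6) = (p - 4)*(p - 2)*(p - 3)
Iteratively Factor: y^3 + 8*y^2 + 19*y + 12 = (y + 1)*(y^2 + 7*y + 12) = (y + 1)*(y + 3)*(y + 4)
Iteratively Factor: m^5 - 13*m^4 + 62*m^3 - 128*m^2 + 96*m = (m - 3)*(m^4 - 10*m^3 + 32*m^2 - 32*m) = (m - 3)*(m - 2)*(m^3 - 8*m^2 + 16*m) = (m - 4)*(m - 3)*(m - 2)*(m^2 - 4*m) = m*(m - 4)*(m - 3)*(m - 2)*(m - 4)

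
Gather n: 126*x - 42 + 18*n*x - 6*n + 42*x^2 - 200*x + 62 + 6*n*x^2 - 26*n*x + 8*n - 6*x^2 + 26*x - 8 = n*(6*x^2 - 8*x + 2) + 36*x^2 - 48*x + 12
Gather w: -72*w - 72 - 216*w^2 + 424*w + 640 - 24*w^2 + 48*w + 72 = -240*w^2 + 400*w + 640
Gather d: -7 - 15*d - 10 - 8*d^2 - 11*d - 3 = -8*d^2 - 26*d - 20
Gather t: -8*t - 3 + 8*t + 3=0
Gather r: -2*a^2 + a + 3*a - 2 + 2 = -2*a^2 + 4*a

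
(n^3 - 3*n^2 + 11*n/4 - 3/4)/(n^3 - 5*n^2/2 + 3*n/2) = (n - 1/2)/n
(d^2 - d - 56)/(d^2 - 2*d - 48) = (d + 7)/(d + 6)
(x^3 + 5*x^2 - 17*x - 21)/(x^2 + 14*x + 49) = (x^2 - 2*x - 3)/(x + 7)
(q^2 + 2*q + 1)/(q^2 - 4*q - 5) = (q + 1)/(q - 5)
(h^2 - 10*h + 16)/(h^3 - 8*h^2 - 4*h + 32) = 1/(h + 2)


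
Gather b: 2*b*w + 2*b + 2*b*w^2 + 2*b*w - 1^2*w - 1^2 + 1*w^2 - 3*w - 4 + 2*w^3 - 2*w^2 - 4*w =b*(2*w^2 + 4*w + 2) + 2*w^3 - w^2 - 8*w - 5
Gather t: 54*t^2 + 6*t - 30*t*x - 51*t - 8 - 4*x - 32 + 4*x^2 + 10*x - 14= 54*t^2 + t*(-30*x - 45) + 4*x^2 + 6*x - 54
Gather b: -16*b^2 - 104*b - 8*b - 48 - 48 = -16*b^2 - 112*b - 96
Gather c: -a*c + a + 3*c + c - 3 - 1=a + c*(4 - a) - 4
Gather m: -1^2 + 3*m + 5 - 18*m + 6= 10 - 15*m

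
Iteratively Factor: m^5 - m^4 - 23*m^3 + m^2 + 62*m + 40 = (m - 2)*(m^4 + m^3 - 21*m^2 - 41*m - 20) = (m - 2)*(m + 1)*(m^3 - 21*m - 20) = (m - 5)*(m - 2)*(m + 1)*(m^2 + 5*m + 4) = (m - 5)*(m - 2)*(m + 1)*(m + 4)*(m + 1)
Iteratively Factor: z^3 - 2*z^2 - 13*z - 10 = (z + 1)*(z^2 - 3*z - 10) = (z - 5)*(z + 1)*(z + 2)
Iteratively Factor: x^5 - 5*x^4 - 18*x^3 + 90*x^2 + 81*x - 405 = (x + 3)*(x^4 - 8*x^3 + 6*x^2 + 72*x - 135) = (x - 5)*(x + 3)*(x^3 - 3*x^2 - 9*x + 27) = (x - 5)*(x + 3)^2*(x^2 - 6*x + 9) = (x - 5)*(x - 3)*(x + 3)^2*(x - 3)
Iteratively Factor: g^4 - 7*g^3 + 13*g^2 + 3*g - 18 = (g - 2)*(g^3 - 5*g^2 + 3*g + 9) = (g - 2)*(g + 1)*(g^2 - 6*g + 9) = (g - 3)*(g - 2)*(g + 1)*(g - 3)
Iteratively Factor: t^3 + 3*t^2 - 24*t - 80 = (t + 4)*(t^2 - t - 20) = (t + 4)^2*(t - 5)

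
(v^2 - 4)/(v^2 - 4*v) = (v^2 - 4)/(v*(v - 4))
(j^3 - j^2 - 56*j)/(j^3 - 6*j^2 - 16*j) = (j + 7)/(j + 2)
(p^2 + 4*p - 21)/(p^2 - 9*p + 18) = (p + 7)/(p - 6)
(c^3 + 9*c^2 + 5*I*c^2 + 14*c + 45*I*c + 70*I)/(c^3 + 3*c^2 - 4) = (c^2 + c*(7 + 5*I) + 35*I)/(c^2 + c - 2)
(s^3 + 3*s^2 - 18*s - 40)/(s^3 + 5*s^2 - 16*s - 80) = (s + 2)/(s + 4)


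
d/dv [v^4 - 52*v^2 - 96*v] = 4*v^3 - 104*v - 96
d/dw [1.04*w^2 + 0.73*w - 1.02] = 2.08*w + 0.73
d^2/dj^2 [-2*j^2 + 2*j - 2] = -4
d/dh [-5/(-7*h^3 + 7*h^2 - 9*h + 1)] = 5*(-21*h^2 + 14*h - 9)/(7*h^3 - 7*h^2 + 9*h - 1)^2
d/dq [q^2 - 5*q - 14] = 2*q - 5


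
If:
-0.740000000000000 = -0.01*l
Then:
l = 74.00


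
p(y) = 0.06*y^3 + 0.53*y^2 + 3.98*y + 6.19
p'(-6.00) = 4.10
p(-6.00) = -11.57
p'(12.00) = 42.62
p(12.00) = 233.95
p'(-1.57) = 2.76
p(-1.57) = 1.02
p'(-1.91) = 2.61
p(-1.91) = 0.10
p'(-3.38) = 2.45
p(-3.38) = -3.52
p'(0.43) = 4.47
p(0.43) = 8.00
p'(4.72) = 12.99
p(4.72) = 43.09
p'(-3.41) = 2.46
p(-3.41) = -3.60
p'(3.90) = 10.85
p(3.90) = 33.33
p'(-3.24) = 2.44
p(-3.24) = -3.18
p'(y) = 0.18*y^2 + 1.06*y + 3.98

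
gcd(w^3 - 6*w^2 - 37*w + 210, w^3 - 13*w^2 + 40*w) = w - 5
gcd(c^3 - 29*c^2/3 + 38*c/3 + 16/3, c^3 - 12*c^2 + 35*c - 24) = c - 8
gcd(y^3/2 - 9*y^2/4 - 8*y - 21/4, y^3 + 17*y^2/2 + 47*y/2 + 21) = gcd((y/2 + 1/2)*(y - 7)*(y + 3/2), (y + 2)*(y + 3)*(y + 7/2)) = 1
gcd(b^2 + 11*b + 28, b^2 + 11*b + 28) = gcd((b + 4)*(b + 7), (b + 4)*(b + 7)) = b^2 + 11*b + 28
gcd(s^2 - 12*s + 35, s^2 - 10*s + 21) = s - 7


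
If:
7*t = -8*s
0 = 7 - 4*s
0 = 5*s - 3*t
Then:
No Solution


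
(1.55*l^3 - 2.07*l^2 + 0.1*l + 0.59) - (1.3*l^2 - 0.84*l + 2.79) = 1.55*l^3 - 3.37*l^2 + 0.94*l - 2.2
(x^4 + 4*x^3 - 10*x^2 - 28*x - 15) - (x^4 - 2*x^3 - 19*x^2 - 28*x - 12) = 6*x^3 + 9*x^2 - 3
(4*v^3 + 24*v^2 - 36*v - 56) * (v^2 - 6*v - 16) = 4*v^5 - 244*v^3 - 224*v^2 + 912*v + 896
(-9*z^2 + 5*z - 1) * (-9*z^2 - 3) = 81*z^4 - 45*z^3 + 36*z^2 - 15*z + 3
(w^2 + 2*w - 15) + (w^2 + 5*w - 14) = 2*w^2 + 7*w - 29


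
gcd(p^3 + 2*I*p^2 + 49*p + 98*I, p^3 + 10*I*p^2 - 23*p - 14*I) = p^2 + 9*I*p - 14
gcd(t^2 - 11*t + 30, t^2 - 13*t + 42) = t - 6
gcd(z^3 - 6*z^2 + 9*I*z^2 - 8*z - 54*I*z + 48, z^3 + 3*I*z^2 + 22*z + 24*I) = z + I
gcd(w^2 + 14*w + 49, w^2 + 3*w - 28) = w + 7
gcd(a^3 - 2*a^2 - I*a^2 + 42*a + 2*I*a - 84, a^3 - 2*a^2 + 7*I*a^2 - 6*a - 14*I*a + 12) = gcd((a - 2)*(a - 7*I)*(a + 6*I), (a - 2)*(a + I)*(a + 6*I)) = a^2 + a*(-2 + 6*I) - 12*I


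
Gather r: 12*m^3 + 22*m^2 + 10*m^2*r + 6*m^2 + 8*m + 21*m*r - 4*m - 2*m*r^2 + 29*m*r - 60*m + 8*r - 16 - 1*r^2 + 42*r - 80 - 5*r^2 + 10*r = 12*m^3 + 28*m^2 - 56*m + r^2*(-2*m - 6) + r*(10*m^2 + 50*m + 60) - 96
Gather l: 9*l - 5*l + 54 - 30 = 4*l + 24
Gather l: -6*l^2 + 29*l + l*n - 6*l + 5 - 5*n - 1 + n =-6*l^2 + l*(n + 23) - 4*n + 4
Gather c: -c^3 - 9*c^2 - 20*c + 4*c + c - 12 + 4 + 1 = -c^3 - 9*c^2 - 15*c - 7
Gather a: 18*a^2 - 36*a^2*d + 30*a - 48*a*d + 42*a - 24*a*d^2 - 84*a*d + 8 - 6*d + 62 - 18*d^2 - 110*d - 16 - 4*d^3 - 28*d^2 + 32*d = a^2*(18 - 36*d) + a*(-24*d^2 - 132*d + 72) - 4*d^3 - 46*d^2 - 84*d + 54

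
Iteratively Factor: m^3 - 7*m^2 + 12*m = (m - 3)*(m^2 - 4*m) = (m - 4)*(m - 3)*(m)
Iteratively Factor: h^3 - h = (h + 1)*(h^2 - h) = h*(h + 1)*(h - 1)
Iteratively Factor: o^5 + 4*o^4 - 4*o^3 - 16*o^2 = (o - 2)*(o^4 + 6*o^3 + 8*o^2) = (o - 2)*(o + 4)*(o^3 + 2*o^2) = o*(o - 2)*(o + 4)*(o^2 + 2*o) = o*(o - 2)*(o + 2)*(o + 4)*(o)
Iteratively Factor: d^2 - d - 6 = (d - 3)*(d + 2)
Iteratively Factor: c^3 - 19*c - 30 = (c + 3)*(c^2 - 3*c - 10) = (c + 2)*(c + 3)*(c - 5)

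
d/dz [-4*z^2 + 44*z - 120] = 44 - 8*z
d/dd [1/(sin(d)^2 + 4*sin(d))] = -2*(sin(d) + 2)*cos(d)/((sin(d) + 4)^2*sin(d)^2)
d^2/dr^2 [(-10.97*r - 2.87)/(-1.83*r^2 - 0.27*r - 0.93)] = ((3.66*r + 0.27)*(7.32*r + 0.54)*(10.97*r + 2.87) - (120.4506*r + 16.428)*(1.83*r^2 + 0.27*r + 0.93))/(1.83*r^2 + 0.27*r + 0.93)^3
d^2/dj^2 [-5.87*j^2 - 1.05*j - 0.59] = -11.7400000000000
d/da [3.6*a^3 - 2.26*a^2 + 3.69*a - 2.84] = 10.8*a^2 - 4.52*a + 3.69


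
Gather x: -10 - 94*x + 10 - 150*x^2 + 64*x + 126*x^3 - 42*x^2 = 126*x^3 - 192*x^2 - 30*x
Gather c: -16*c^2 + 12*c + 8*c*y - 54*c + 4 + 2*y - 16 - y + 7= -16*c^2 + c*(8*y - 42) + y - 5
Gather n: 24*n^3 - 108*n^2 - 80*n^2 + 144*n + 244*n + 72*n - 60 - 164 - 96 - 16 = 24*n^3 - 188*n^2 + 460*n - 336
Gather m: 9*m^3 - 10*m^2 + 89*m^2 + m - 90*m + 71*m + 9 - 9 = 9*m^3 + 79*m^2 - 18*m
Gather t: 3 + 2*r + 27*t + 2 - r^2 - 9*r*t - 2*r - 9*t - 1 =-r^2 + t*(18 - 9*r) + 4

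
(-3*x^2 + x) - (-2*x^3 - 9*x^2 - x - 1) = 2*x^3 + 6*x^2 + 2*x + 1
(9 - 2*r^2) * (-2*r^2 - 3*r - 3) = 4*r^4 + 6*r^3 - 12*r^2 - 27*r - 27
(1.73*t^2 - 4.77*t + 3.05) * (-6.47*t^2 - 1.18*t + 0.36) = -11.1931*t^4 + 28.8205*t^3 - 13.4821*t^2 - 5.3162*t + 1.098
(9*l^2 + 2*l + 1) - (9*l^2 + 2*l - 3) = 4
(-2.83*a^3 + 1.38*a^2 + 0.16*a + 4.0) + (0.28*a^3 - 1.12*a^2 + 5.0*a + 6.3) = -2.55*a^3 + 0.26*a^2 + 5.16*a + 10.3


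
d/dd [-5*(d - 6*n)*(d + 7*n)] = -10*d - 5*n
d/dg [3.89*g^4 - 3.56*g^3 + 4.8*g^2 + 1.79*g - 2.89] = 15.56*g^3 - 10.68*g^2 + 9.6*g + 1.79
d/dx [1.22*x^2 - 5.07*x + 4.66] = 2.44*x - 5.07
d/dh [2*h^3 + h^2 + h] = 6*h^2 + 2*h + 1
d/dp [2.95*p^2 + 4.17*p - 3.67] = 5.9*p + 4.17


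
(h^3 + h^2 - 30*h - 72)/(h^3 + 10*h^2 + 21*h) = (h^2 - 2*h - 24)/(h*(h + 7))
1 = 1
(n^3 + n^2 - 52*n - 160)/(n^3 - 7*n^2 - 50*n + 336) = (n^2 + 9*n + 20)/(n^2 + n - 42)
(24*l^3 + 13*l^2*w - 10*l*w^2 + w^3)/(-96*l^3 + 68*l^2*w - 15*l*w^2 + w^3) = (l + w)/(-4*l + w)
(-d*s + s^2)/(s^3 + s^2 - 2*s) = (-d + s)/(s^2 + s - 2)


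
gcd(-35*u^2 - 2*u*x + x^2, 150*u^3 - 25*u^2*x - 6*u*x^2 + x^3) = 5*u + x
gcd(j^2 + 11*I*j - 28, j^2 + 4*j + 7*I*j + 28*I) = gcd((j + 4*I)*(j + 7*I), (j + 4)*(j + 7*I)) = j + 7*I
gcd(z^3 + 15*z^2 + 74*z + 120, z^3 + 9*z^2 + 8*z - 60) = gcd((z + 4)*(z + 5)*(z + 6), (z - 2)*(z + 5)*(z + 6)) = z^2 + 11*z + 30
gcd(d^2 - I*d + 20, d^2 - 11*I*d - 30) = d - 5*I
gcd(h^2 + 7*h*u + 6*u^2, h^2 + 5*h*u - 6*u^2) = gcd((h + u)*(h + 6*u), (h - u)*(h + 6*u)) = h + 6*u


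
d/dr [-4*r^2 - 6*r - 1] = -8*r - 6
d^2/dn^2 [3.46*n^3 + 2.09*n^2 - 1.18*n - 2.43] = 20.76*n + 4.18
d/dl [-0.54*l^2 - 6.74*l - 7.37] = -1.08*l - 6.74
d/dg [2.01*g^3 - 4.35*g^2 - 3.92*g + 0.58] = 6.03*g^2 - 8.7*g - 3.92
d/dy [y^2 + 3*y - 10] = 2*y + 3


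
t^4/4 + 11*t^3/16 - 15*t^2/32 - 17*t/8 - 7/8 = (t/4 + 1/2)*(t - 7/4)*(t + 1/2)*(t + 2)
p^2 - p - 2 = (p - 2)*(p + 1)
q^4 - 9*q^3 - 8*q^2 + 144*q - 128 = (q - 8)*(q - 4)*(q - 1)*(q + 4)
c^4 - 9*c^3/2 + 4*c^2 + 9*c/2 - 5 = (c - 5/2)*(c - 2)*(c - 1)*(c + 1)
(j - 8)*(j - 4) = j^2 - 12*j + 32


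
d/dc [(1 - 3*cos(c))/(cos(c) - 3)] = -8*sin(c)/(cos(c) - 3)^2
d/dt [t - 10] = 1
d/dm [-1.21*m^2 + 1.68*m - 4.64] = 1.68 - 2.42*m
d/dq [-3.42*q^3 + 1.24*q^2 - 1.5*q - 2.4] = -10.26*q^2 + 2.48*q - 1.5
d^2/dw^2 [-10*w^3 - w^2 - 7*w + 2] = -60*w - 2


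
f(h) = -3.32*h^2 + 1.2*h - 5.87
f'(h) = 1.2 - 6.64*h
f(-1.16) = -11.73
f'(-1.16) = 8.90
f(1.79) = -14.36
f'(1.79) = -10.69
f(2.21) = -19.43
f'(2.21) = -13.47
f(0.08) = -5.80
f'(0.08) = 0.67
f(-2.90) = -37.27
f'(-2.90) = 20.46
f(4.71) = -73.87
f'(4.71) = -30.07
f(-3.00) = -39.35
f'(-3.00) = 21.12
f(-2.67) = -32.74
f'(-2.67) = 18.93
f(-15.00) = -770.87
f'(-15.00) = 100.80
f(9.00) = -263.99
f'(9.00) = -58.56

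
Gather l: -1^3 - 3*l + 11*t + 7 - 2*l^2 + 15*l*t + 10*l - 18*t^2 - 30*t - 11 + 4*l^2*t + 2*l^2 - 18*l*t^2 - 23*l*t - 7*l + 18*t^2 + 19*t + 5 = 4*l^2*t + l*(-18*t^2 - 8*t)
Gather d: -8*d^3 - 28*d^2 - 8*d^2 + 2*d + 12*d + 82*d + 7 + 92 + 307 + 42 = -8*d^3 - 36*d^2 + 96*d + 448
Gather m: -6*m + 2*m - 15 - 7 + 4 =-4*m - 18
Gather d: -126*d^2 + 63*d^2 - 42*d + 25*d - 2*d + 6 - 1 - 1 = -63*d^2 - 19*d + 4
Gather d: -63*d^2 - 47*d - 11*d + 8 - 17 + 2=-63*d^2 - 58*d - 7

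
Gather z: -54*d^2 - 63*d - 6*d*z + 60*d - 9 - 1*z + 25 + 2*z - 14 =-54*d^2 - 3*d + z*(1 - 6*d) + 2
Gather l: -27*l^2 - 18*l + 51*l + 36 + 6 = -27*l^2 + 33*l + 42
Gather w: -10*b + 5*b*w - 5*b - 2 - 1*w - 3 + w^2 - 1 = -15*b + w^2 + w*(5*b - 1) - 6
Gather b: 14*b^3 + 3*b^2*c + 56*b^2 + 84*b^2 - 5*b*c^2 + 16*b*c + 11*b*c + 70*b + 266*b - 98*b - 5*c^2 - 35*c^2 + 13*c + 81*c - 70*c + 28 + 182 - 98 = 14*b^3 + b^2*(3*c + 140) + b*(-5*c^2 + 27*c + 238) - 40*c^2 + 24*c + 112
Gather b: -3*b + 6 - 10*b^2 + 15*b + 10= -10*b^2 + 12*b + 16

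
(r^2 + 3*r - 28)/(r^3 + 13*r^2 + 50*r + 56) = (r - 4)/(r^2 + 6*r + 8)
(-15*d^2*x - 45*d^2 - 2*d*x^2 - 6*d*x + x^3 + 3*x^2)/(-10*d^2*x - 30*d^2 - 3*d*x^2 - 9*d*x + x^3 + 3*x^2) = (3*d + x)/(2*d + x)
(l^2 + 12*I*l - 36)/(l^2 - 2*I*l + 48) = (l + 6*I)/(l - 8*I)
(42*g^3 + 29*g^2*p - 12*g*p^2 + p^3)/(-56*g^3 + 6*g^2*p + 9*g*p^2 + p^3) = (42*g^3 + 29*g^2*p - 12*g*p^2 + p^3)/(-56*g^3 + 6*g^2*p + 9*g*p^2 + p^3)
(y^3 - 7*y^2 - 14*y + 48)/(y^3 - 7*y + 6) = (y - 8)/(y - 1)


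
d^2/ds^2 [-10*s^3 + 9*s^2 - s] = 18 - 60*s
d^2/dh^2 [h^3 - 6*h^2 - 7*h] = 6*h - 12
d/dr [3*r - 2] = 3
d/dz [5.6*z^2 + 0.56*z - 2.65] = 11.2*z + 0.56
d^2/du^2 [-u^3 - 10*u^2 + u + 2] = -6*u - 20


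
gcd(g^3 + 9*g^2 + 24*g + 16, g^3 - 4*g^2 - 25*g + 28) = g + 4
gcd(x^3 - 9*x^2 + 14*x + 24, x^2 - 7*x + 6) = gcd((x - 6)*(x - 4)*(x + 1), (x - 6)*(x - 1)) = x - 6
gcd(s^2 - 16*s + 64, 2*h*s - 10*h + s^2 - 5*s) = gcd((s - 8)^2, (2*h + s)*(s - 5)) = 1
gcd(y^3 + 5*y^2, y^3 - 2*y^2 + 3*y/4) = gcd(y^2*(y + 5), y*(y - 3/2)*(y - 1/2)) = y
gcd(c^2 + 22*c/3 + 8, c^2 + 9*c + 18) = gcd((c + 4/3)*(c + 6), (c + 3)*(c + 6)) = c + 6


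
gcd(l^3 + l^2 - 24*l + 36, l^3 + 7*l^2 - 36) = l^2 + 4*l - 12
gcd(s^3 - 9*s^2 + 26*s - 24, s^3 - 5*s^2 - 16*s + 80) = s - 4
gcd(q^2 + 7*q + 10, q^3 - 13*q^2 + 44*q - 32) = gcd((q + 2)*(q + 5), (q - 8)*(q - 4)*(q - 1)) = 1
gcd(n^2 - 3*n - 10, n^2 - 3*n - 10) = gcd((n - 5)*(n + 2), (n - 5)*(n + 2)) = n^2 - 3*n - 10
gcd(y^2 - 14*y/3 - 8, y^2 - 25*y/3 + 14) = y - 6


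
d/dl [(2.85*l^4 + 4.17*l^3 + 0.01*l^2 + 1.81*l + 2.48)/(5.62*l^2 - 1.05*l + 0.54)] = (32.034*l^5 + 14.4579*l^4 - 2.601*l^3 - 3.4273*l^2 - 27.8644*l + 3.5814)/(31.5844*l^4 - 11.802*l^3 + 7.1721*l^2 - 1.134*l + 0.2916)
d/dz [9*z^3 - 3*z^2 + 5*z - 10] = 27*z^2 - 6*z + 5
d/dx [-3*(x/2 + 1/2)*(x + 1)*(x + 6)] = -9*x^2/2 - 24*x - 39/2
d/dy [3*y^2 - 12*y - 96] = 6*y - 12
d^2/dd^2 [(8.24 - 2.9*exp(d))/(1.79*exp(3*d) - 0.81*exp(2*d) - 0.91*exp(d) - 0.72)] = (-37.16756*exp(6*d) + 250.230186*exp(5*d) - 152.216866*exp(4*d) - 51.669386*exp(3*d) + 123.9462*exp(2*d) - 10.498648*exp(d) - 6.902208)*exp(d)/(5.735339*exp(9*d) - 7.785963*exp(8*d) - 5.223936*exp(7*d) + 0.464156999999999*exp(6*d) + 8.919312*exp(5*d) + 3.607389*exp(4*d) - 1.154035*exp(3*d) - 3.048408*exp(2*d) - 1.415232*exp(d) - 0.373248)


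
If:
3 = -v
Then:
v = -3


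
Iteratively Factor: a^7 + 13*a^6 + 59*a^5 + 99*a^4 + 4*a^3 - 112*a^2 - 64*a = (a - 1)*(a^6 + 14*a^5 + 73*a^4 + 172*a^3 + 176*a^2 + 64*a) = (a - 1)*(a + 1)*(a^5 + 13*a^4 + 60*a^3 + 112*a^2 + 64*a) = (a - 1)*(a + 1)^2*(a^4 + 12*a^3 + 48*a^2 + 64*a) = (a - 1)*(a + 1)^2*(a + 4)*(a^3 + 8*a^2 + 16*a) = (a - 1)*(a + 1)^2*(a + 4)^2*(a^2 + 4*a) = a*(a - 1)*(a + 1)^2*(a + 4)^2*(a + 4)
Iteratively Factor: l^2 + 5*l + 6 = (l + 2)*(l + 3)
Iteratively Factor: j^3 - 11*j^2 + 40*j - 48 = (j - 4)*(j^2 - 7*j + 12) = (j - 4)*(j - 3)*(j - 4)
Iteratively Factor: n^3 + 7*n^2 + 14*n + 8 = (n + 2)*(n^2 + 5*n + 4) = (n + 1)*(n + 2)*(n + 4)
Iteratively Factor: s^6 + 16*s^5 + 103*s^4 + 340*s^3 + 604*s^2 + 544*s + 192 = (s + 2)*(s^5 + 14*s^4 + 75*s^3 + 190*s^2 + 224*s + 96) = (s + 2)*(s + 4)*(s^4 + 10*s^3 + 35*s^2 + 50*s + 24) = (s + 2)*(s + 4)^2*(s^3 + 6*s^2 + 11*s + 6) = (s + 2)*(s + 3)*(s + 4)^2*(s^2 + 3*s + 2) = (s + 1)*(s + 2)*(s + 3)*(s + 4)^2*(s + 2)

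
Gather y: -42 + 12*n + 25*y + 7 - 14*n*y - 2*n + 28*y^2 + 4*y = 10*n + 28*y^2 + y*(29 - 14*n) - 35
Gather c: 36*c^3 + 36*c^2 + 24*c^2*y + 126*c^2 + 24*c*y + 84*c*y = 36*c^3 + c^2*(24*y + 162) + 108*c*y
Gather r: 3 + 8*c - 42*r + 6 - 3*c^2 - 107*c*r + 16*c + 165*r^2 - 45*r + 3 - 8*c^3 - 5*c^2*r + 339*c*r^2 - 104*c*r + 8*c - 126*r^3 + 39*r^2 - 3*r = -8*c^3 - 3*c^2 + 32*c - 126*r^3 + r^2*(339*c + 204) + r*(-5*c^2 - 211*c - 90) + 12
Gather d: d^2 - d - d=d^2 - 2*d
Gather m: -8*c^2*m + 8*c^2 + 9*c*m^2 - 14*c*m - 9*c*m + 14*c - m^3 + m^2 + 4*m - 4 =8*c^2 + 14*c - m^3 + m^2*(9*c + 1) + m*(-8*c^2 - 23*c + 4) - 4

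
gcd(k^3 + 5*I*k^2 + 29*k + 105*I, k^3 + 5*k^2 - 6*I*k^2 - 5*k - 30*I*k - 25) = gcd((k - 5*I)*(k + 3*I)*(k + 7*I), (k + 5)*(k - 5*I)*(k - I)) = k - 5*I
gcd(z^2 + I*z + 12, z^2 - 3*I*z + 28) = z + 4*I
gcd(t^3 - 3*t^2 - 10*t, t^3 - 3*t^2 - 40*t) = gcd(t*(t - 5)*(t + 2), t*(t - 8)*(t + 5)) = t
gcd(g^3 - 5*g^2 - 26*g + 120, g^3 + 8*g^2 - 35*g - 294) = g - 6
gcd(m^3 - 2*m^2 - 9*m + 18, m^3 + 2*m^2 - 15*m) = m - 3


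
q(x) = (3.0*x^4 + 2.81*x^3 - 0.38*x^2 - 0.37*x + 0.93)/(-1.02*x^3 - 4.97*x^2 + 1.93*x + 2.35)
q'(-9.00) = 1.21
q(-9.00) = 54.01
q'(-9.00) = 1.21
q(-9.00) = 54.01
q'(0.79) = 355.18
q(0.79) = 10.94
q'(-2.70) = 7.26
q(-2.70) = -5.43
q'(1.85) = -1.34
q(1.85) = -2.96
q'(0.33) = 0.56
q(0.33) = 0.37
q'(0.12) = -0.22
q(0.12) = 0.35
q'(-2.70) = 7.26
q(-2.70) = -5.43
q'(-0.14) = -0.87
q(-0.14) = 0.49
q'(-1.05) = 0.31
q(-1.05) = -0.33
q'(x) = (3.06*x^2 + 9.94*x - 1.93)*(3.0*x^4 + 2.81*x^3 - 0.38*x^2 - 0.37*x + 0.93)/(-1.02*x^3 - 4.97*x^2 + 1.93*x + 2.35)^2 + (12.0*x^3 + 8.43*x^2 - 0.76*x - 0.37)/(-1.02*x^3 - 4.97*x^2 + 1.93*x + 2.35)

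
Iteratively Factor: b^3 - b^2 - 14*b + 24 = (b - 2)*(b^2 + b - 12) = (b - 3)*(b - 2)*(b + 4)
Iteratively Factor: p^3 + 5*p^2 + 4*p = (p + 1)*(p^2 + 4*p) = (p + 1)*(p + 4)*(p)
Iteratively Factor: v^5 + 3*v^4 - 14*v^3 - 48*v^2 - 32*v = (v)*(v^4 + 3*v^3 - 14*v^2 - 48*v - 32) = v*(v + 2)*(v^3 + v^2 - 16*v - 16) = v*(v + 1)*(v + 2)*(v^2 - 16) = v*(v + 1)*(v + 2)*(v + 4)*(v - 4)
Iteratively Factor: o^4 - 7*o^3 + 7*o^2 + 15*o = (o - 5)*(o^3 - 2*o^2 - 3*o) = (o - 5)*(o - 3)*(o^2 + o) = o*(o - 5)*(o - 3)*(o + 1)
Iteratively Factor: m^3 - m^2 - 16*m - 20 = (m - 5)*(m^2 + 4*m + 4) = (m - 5)*(m + 2)*(m + 2)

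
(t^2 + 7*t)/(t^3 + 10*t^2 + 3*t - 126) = t/(t^2 + 3*t - 18)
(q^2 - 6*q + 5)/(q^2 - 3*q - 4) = (-q^2 + 6*q - 5)/(-q^2 + 3*q + 4)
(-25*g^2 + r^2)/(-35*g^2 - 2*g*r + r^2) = (-5*g + r)/(-7*g + r)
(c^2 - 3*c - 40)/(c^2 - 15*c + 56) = (c + 5)/(c - 7)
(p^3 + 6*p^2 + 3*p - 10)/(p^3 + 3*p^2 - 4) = (p + 5)/(p + 2)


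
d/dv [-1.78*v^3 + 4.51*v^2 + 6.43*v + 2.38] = -5.34*v^2 + 9.02*v + 6.43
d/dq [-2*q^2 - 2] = -4*q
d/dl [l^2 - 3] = 2*l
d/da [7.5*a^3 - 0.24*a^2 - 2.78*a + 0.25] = 22.5*a^2 - 0.48*a - 2.78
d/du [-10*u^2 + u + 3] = 1 - 20*u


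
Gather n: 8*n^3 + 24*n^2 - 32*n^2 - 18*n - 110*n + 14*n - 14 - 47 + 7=8*n^3 - 8*n^2 - 114*n - 54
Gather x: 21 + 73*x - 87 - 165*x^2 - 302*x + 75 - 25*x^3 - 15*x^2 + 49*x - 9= -25*x^3 - 180*x^2 - 180*x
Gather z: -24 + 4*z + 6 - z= 3*z - 18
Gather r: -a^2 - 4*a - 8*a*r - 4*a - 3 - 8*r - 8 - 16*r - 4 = -a^2 - 8*a + r*(-8*a - 24) - 15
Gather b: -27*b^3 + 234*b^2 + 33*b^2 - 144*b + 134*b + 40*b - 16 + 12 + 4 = -27*b^3 + 267*b^2 + 30*b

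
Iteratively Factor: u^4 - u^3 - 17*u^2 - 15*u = (u - 5)*(u^3 + 4*u^2 + 3*u) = (u - 5)*(u + 3)*(u^2 + u) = (u - 5)*(u + 1)*(u + 3)*(u)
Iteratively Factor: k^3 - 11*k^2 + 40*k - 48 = (k - 3)*(k^2 - 8*k + 16) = (k - 4)*(k - 3)*(k - 4)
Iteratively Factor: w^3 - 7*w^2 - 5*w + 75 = (w - 5)*(w^2 - 2*w - 15) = (w - 5)*(w + 3)*(w - 5)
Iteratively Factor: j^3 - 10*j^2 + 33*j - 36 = (j - 3)*(j^2 - 7*j + 12) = (j - 3)^2*(j - 4)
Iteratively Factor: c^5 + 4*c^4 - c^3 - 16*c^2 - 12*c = (c + 3)*(c^4 + c^3 - 4*c^2 - 4*c) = (c + 2)*(c + 3)*(c^3 - c^2 - 2*c) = c*(c + 2)*(c + 3)*(c^2 - c - 2) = c*(c + 1)*(c + 2)*(c + 3)*(c - 2)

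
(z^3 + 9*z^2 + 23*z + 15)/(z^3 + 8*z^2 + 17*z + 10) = (z + 3)/(z + 2)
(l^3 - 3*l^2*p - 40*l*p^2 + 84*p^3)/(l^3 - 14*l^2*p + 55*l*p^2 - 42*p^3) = (l^2 + 4*l*p - 12*p^2)/(l^2 - 7*l*p + 6*p^2)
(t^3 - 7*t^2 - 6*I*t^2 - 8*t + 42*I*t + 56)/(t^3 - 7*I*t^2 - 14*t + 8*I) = (t - 7)/(t - I)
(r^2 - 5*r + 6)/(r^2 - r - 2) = (r - 3)/(r + 1)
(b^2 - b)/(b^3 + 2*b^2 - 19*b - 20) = b*(b - 1)/(b^3 + 2*b^2 - 19*b - 20)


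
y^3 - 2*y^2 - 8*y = y*(y - 4)*(y + 2)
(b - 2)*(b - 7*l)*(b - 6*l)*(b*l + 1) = b^4*l - 13*b^3*l^2 - 2*b^3*l + b^3 + 42*b^2*l^3 + 26*b^2*l^2 - 13*b^2*l - 2*b^2 - 84*b*l^3 + 42*b*l^2 + 26*b*l - 84*l^2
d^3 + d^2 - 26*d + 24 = (d - 4)*(d - 1)*(d + 6)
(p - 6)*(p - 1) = p^2 - 7*p + 6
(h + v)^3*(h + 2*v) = h^4 + 5*h^3*v + 9*h^2*v^2 + 7*h*v^3 + 2*v^4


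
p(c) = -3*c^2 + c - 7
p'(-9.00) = 55.00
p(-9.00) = -259.00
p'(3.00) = -17.00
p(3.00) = -31.00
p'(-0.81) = 5.86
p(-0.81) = -9.78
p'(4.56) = -26.36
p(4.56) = -64.82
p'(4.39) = -25.34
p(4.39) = -60.43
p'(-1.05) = 7.30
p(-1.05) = -11.36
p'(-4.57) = 28.42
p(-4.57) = -74.22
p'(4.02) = -23.12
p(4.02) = -51.46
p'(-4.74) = 29.44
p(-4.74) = -79.14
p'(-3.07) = 19.42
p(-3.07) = -38.34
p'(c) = 1 - 6*c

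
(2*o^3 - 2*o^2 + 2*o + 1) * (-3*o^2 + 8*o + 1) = -6*o^5 + 22*o^4 - 20*o^3 + 11*o^2 + 10*o + 1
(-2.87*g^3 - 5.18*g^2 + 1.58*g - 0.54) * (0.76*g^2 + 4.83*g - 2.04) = -2.1812*g^5 - 17.7989*g^4 - 17.9638*g^3 + 17.7882*g^2 - 5.8314*g + 1.1016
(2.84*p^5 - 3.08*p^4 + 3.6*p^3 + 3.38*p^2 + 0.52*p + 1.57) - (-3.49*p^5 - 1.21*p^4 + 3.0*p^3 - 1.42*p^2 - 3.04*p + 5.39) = 6.33*p^5 - 1.87*p^4 + 0.6*p^3 + 4.8*p^2 + 3.56*p - 3.82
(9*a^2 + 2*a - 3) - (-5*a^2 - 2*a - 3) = 14*a^2 + 4*a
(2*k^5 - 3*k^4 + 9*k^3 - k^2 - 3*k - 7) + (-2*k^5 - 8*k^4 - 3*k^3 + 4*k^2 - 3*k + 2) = -11*k^4 + 6*k^3 + 3*k^2 - 6*k - 5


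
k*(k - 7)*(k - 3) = k^3 - 10*k^2 + 21*k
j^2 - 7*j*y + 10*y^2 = (j - 5*y)*(j - 2*y)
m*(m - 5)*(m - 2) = m^3 - 7*m^2 + 10*m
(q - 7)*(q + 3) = q^2 - 4*q - 21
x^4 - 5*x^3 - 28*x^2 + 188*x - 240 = (x - 5)*(x - 4)*(x - 2)*(x + 6)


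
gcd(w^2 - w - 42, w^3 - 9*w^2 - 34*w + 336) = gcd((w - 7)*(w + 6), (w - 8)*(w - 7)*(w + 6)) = w^2 - w - 42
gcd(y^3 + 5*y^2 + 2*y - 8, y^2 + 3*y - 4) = y^2 + 3*y - 4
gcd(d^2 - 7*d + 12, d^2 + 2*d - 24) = d - 4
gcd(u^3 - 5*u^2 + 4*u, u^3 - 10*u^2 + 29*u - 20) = u^2 - 5*u + 4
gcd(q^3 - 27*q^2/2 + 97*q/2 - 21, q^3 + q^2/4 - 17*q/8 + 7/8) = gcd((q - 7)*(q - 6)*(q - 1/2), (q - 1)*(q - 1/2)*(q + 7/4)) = q - 1/2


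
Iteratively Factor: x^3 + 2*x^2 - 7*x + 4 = (x - 1)*(x^2 + 3*x - 4) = (x - 1)*(x + 4)*(x - 1)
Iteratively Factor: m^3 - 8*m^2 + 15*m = (m)*(m^2 - 8*m + 15) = m*(m - 3)*(m - 5)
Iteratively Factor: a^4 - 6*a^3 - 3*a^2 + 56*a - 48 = (a + 3)*(a^3 - 9*a^2 + 24*a - 16) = (a - 4)*(a + 3)*(a^2 - 5*a + 4) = (a - 4)^2*(a + 3)*(a - 1)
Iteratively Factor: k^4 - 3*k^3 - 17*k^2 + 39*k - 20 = (k + 4)*(k^3 - 7*k^2 + 11*k - 5) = (k - 5)*(k + 4)*(k^2 - 2*k + 1) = (k - 5)*(k - 1)*(k + 4)*(k - 1)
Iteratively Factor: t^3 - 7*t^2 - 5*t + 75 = (t + 3)*(t^2 - 10*t + 25) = (t - 5)*(t + 3)*(t - 5)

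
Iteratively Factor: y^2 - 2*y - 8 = (y + 2)*(y - 4)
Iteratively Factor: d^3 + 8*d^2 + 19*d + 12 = (d + 3)*(d^2 + 5*d + 4) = (d + 3)*(d + 4)*(d + 1)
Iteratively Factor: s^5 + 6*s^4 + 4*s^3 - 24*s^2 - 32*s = (s + 2)*(s^4 + 4*s^3 - 4*s^2 - 16*s) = (s + 2)^2*(s^3 + 2*s^2 - 8*s) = (s + 2)^2*(s + 4)*(s^2 - 2*s) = s*(s + 2)^2*(s + 4)*(s - 2)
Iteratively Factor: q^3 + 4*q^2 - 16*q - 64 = (q + 4)*(q^2 - 16) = (q - 4)*(q + 4)*(q + 4)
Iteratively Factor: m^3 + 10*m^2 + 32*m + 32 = (m + 2)*(m^2 + 8*m + 16) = (m + 2)*(m + 4)*(m + 4)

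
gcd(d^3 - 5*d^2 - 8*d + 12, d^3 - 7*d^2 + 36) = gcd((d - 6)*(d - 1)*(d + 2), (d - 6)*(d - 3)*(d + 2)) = d^2 - 4*d - 12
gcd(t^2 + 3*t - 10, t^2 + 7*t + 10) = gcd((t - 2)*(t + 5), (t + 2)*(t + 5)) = t + 5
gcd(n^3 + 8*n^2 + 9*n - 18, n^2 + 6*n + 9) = n + 3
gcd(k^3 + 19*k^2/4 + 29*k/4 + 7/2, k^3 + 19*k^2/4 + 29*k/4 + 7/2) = k^3 + 19*k^2/4 + 29*k/4 + 7/2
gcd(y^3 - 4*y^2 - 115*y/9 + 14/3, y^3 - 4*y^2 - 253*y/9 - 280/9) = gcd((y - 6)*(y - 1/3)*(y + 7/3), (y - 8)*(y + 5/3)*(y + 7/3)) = y + 7/3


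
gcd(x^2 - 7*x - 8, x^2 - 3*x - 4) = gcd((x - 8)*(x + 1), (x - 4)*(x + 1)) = x + 1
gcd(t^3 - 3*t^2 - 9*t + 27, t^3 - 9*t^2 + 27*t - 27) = t^2 - 6*t + 9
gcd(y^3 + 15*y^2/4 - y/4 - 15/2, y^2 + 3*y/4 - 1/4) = 1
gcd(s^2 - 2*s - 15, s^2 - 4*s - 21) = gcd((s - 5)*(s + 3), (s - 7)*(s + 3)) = s + 3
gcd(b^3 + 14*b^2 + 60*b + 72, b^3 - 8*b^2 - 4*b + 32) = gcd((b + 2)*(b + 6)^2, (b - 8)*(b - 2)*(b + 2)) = b + 2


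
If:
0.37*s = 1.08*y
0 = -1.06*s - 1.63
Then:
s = -1.54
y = -0.53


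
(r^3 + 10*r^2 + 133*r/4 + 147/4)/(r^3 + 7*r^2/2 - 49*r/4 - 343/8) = 2*(r + 3)/(2*r - 7)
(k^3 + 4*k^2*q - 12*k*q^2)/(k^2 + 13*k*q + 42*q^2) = k*(k - 2*q)/(k + 7*q)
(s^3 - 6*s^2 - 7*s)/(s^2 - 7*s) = s + 1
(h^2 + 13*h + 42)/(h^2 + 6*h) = (h + 7)/h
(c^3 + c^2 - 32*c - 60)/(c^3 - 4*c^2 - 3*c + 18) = (c^2 - c - 30)/(c^2 - 6*c + 9)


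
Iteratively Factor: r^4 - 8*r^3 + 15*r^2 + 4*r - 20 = (r - 2)*(r^3 - 6*r^2 + 3*r + 10) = (r - 2)^2*(r^2 - 4*r - 5) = (r - 2)^2*(r + 1)*(r - 5)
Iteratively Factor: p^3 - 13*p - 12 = (p + 3)*(p^2 - 3*p - 4) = (p - 4)*(p + 3)*(p + 1)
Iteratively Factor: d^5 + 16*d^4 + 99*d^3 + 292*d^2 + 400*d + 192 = (d + 4)*(d^4 + 12*d^3 + 51*d^2 + 88*d + 48) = (d + 4)^2*(d^3 + 8*d^2 + 19*d + 12) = (d + 3)*(d + 4)^2*(d^2 + 5*d + 4) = (d + 3)*(d + 4)^3*(d + 1)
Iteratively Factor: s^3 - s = (s + 1)*(s^2 - s) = (s - 1)*(s + 1)*(s)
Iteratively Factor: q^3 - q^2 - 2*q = (q)*(q^2 - q - 2) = q*(q - 2)*(q + 1)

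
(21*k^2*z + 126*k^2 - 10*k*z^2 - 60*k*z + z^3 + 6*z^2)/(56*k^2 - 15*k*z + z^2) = (-3*k*z - 18*k + z^2 + 6*z)/(-8*k + z)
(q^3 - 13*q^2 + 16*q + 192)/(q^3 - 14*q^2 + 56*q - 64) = (q^2 - 5*q - 24)/(q^2 - 6*q + 8)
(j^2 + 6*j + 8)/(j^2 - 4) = (j + 4)/(j - 2)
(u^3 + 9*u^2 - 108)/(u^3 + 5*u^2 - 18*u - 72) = (u^2 + 3*u - 18)/(u^2 - u - 12)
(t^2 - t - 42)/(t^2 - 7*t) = (t + 6)/t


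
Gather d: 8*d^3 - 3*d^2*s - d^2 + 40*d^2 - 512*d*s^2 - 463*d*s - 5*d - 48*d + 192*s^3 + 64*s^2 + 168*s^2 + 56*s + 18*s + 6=8*d^3 + d^2*(39 - 3*s) + d*(-512*s^2 - 463*s - 53) + 192*s^3 + 232*s^2 + 74*s + 6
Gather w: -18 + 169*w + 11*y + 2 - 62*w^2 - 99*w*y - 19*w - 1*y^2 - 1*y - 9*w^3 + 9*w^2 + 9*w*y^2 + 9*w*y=-9*w^3 - 53*w^2 + w*(9*y^2 - 90*y + 150) - y^2 + 10*y - 16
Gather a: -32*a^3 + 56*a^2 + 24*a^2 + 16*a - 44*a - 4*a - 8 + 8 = -32*a^3 + 80*a^2 - 32*a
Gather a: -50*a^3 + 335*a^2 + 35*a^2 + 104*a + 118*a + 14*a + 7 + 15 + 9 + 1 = -50*a^3 + 370*a^2 + 236*a + 32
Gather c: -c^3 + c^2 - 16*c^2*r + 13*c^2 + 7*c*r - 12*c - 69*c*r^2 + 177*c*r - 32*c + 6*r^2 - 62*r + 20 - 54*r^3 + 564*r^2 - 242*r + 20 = -c^3 + c^2*(14 - 16*r) + c*(-69*r^2 + 184*r - 44) - 54*r^3 + 570*r^2 - 304*r + 40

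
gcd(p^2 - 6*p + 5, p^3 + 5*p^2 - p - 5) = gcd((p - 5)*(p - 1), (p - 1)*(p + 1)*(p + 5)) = p - 1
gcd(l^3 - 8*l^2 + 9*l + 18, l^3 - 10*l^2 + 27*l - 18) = l^2 - 9*l + 18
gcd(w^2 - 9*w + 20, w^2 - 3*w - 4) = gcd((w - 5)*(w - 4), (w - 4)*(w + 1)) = w - 4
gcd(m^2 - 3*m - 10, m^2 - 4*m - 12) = m + 2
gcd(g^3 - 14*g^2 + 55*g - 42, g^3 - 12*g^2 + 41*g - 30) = g^2 - 7*g + 6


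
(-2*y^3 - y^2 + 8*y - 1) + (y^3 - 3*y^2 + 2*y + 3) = -y^3 - 4*y^2 + 10*y + 2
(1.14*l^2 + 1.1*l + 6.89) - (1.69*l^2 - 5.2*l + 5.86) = -0.55*l^2 + 6.3*l + 1.03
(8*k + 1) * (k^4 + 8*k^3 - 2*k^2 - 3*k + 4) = 8*k^5 + 65*k^4 - 8*k^3 - 26*k^2 + 29*k + 4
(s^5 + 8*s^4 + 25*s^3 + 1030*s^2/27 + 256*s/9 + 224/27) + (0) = s^5 + 8*s^4 + 25*s^3 + 1030*s^2/27 + 256*s/9 + 224/27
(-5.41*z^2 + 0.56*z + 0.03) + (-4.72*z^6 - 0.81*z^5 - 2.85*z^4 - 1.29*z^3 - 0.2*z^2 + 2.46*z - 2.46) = -4.72*z^6 - 0.81*z^5 - 2.85*z^4 - 1.29*z^3 - 5.61*z^2 + 3.02*z - 2.43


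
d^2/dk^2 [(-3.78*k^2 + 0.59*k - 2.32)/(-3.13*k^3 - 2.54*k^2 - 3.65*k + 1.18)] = (74.0645640000001*k^6 - 34.681026*k^5 - 14.5056719999998*k^4 + 426.345414*k^3 + 290.662536*k^2 + 169.85436*k + 81.167692)/(30.664297*k^9 + 74.652378*k^8 + 167.856579*k^7 + 155.815418*k^6 + 139.455879*k^5 - 2.20667399999999*k^4 - 3.936919*k^3 - 36.551562*k^2 + 15.24678*k - 1.643032)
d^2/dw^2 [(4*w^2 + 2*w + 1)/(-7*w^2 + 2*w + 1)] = 22*(-14*w^3 - 21*w^2 - 1)/(343*w^6 - 294*w^5 - 63*w^4 + 76*w^3 + 9*w^2 - 6*w - 1)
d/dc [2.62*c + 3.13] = 2.62000000000000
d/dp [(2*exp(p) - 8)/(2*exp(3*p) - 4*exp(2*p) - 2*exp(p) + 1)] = (-8*exp(3*p) + 56*exp(2*p) - 64*exp(p) - 14)*exp(p)/(4*exp(6*p) - 16*exp(5*p) + 8*exp(4*p) + 20*exp(3*p) - 4*exp(2*p) - 4*exp(p) + 1)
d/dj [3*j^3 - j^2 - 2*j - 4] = 9*j^2 - 2*j - 2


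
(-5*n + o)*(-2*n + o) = 10*n^2 - 7*n*o + o^2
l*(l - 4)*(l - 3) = l^3 - 7*l^2 + 12*l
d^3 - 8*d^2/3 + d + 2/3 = (d - 2)*(d - 1)*(d + 1/3)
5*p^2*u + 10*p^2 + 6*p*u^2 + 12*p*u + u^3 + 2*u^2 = (p + u)*(5*p + u)*(u + 2)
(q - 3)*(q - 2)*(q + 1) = q^3 - 4*q^2 + q + 6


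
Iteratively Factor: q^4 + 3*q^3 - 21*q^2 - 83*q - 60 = (q + 4)*(q^3 - q^2 - 17*q - 15) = (q - 5)*(q + 4)*(q^2 + 4*q + 3) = (q - 5)*(q + 3)*(q + 4)*(q + 1)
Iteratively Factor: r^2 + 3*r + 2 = (r + 2)*(r + 1)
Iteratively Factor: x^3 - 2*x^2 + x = (x - 1)*(x^2 - x) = (x - 1)^2*(x)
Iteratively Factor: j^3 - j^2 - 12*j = (j - 4)*(j^2 + 3*j) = j*(j - 4)*(j + 3)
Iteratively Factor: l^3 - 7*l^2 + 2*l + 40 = (l + 2)*(l^2 - 9*l + 20) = (l - 5)*(l + 2)*(l - 4)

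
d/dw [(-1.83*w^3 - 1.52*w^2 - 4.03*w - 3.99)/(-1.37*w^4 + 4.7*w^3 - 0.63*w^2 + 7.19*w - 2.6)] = (-2.5071*w^6 - 4.1648*w^5 - 8.2664*w^4 - 10.2986*w^3 + 57.0653*w^2 + 2.8766*w + 39.1661)/(1.8769*w^8 - 12.878*w^7 + 23.8162*w^6 - 25.6226*w^5 + 75.1069*w^4 - 33.4994*w^3 + 54.9721*w^2 - 37.388*w + 6.76)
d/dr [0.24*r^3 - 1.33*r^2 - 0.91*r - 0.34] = 0.72*r^2 - 2.66*r - 0.91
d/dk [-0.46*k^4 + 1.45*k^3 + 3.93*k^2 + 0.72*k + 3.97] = -1.84*k^3 + 4.35*k^2 + 7.86*k + 0.72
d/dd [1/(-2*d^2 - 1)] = 4*d/(2*d^2 + 1)^2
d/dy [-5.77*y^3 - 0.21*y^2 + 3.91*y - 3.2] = -17.31*y^2 - 0.42*y + 3.91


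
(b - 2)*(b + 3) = b^2 + b - 6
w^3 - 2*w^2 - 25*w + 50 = (w - 5)*(w - 2)*(w + 5)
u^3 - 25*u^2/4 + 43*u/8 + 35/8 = (u - 5)*(u - 7/4)*(u + 1/2)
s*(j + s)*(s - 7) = j*s^2 - 7*j*s + s^3 - 7*s^2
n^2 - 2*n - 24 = (n - 6)*(n + 4)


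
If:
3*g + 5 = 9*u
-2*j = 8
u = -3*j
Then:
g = 103/3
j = -4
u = 12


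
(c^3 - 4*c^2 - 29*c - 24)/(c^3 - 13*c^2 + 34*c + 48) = (c + 3)/(c - 6)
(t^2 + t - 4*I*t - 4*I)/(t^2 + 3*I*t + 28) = (t + 1)/(t + 7*I)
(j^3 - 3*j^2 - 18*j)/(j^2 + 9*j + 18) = j*(j - 6)/(j + 6)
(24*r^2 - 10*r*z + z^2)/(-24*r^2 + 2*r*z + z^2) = (-6*r + z)/(6*r + z)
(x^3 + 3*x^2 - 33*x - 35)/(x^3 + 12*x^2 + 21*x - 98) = (x^2 - 4*x - 5)/(x^2 + 5*x - 14)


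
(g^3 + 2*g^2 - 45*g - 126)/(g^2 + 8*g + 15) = (g^2 - g - 42)/(g + 5)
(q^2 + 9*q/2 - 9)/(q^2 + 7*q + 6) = (q - 3/2)/(q + 1)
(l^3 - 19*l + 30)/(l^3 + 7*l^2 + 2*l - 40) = (l - 3)/(l + 4)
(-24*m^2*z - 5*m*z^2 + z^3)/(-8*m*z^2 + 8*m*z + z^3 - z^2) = (3*m + z)/(z - 1)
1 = 1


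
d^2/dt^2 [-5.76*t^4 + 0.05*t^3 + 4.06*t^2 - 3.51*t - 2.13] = -69.12*t^2 + 0.3*t + 8.12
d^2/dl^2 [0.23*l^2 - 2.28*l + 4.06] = 0.460000000000000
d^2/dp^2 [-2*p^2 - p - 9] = -4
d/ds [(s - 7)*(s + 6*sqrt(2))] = 2*s - 7 + 6*sqrt(2)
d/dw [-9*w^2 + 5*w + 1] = 5 - 18*w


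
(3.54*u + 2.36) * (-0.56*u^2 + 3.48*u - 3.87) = -1.9824*u^3 + 10.9976*u^2 - 5.487*u - 9.1332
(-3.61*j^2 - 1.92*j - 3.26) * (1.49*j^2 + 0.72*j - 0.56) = -5.3789*j^4 - 5.46*j^3 - 4.2182*j^2 - 1.272*j + 1.8256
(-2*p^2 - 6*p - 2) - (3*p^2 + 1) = -5*p^2 - 6*p - 3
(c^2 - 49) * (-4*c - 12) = -4*c^3 - 12*c^2 + 196*c + 588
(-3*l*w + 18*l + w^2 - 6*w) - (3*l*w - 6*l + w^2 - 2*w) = -6*l*w + 24*l - 4*w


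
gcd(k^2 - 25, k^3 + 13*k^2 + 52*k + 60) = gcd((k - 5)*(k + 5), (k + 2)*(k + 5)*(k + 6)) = k + 5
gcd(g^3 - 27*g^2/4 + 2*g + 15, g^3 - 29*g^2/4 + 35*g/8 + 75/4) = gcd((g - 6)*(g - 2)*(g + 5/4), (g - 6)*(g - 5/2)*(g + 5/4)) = g^2 - 19*g/4 - 15/2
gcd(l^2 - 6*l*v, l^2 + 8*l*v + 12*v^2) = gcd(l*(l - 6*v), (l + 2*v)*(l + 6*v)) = 1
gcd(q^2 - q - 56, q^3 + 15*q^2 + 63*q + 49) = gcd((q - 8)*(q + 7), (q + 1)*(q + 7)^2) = q + 7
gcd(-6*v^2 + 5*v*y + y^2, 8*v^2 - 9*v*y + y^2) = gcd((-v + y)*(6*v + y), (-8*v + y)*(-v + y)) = -v + y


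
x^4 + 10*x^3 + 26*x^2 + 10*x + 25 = (x + 5)^2*(x - I)*(x + I)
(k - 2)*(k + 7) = k^2 + 5*k - 14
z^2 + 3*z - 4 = (z - 1)*(z + 4)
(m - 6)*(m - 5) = m^2 - 11*m + 30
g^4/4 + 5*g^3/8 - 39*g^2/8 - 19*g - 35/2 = (g/2 + 1)^2*(g - 5)*(g + 7/2)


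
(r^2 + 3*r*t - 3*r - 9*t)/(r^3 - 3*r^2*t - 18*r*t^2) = (r - 3)/(r*(r - 6*t))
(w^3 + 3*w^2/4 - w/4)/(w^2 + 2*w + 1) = w*(4*w - 1)/(4*(w + 1))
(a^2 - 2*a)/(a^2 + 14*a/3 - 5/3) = 3*a*(a - 2)/(3*a^2 + 14*a - 5)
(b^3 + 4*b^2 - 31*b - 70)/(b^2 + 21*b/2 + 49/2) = 2*(b^2 - 3*b - 10)/(2*b + 7)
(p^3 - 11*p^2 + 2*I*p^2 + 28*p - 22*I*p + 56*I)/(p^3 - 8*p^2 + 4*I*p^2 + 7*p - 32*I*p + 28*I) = (p^2 + 2*p*(-2 + I) - 8*I)/(p^2 + p*(-1 + 4*I) - 4*I)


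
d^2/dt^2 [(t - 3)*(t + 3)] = 2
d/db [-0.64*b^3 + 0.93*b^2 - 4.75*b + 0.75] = -1.92*b^2 + 1.86*b - 4.75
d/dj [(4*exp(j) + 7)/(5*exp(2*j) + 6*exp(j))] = 2*(-10*exp(2*j) - 35*exp(j) - 21)*exp(-j)/(25*exp(2*j) + 60*exp(j) + 36)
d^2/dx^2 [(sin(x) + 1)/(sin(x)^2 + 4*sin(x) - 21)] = (-sin(x)^5 - 136*sin(x)^3 - 178*sin(x)^2 - 375*sin(x) + 242)/(sin(x)^2 + 4*sin(x) - 21)^3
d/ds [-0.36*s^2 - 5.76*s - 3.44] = -0.72*s - 5.76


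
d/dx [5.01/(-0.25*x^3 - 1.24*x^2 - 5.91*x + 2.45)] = (3.7575*x^2 + 12.4248*x + 29.6091)/(0.25*x^3 + 1.24*x^2 + 5.91*x - 2.45)^2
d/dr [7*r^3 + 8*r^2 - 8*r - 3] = 21*r^2 + 16*r - 8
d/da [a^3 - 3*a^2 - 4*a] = 3*a^2 - 6*a - 4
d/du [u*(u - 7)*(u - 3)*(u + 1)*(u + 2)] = 5*u^4 - 28*u^3 - 21*u^2 + 86*u + 42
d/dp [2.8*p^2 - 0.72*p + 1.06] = 5.6*p - 0.72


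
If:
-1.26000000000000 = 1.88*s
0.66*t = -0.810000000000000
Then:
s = -0.67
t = -1.23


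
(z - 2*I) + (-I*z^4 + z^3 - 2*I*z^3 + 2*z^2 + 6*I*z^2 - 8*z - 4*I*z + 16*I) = -I*z^4 + z^3 - 2*I*z^3 + 2*z^2 + 6*I*z^2 - 7*z - 4*I*z + 14*I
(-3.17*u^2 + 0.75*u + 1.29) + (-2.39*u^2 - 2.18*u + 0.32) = -5.56*u^2 - 1.43*u + 1.61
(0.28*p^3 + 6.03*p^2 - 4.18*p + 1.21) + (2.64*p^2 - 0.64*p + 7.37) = 0.28*p^3 + 8.67*p^2 - 4.82*p + 8.58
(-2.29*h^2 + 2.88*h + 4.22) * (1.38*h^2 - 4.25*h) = -3.1602*h^4 + 13.7069*h^3 - 6.4164*h^2 - 17.935*h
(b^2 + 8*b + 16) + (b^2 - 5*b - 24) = 2*b^2 + 3*b - 8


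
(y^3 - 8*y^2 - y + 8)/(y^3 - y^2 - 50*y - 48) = (y - 1)/(y + 6)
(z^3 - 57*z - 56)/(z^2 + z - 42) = (z^2 - 7*z - 8)/(z - 6)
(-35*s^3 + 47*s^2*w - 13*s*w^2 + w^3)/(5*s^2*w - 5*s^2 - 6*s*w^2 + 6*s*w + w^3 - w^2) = (-7*s + w)/(w - 1)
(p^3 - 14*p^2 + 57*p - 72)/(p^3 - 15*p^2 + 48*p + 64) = (p^2 - 6*p + 9)/(p^2 - 7*p - 8)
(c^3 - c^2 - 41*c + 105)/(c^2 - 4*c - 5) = (c^2 + 4*c - 21)/(c + 1)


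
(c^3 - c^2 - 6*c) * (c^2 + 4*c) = c^5 + 3*c^4 - 10*c^3 - 24*c^2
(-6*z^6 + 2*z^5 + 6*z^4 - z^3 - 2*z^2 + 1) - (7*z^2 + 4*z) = -6*z^6 + 2*z^5 + 6*z^4 - z^3 - 9*z^2 - 4*z + 1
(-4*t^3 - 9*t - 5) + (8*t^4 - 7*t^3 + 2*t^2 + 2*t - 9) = 8*t^4 - 11*t^3 + 2*t^2 - 7*t - 14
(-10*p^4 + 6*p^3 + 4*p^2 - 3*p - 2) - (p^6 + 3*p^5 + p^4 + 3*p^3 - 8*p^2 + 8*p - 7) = -p^6 - 3*p^5 - 11*p^4 + 3*p^3 + 12*p^2 - 11*p + 5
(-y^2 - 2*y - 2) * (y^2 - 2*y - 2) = -y^4 + 4*y^2 + 8*y + 4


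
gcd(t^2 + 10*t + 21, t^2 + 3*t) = t + 3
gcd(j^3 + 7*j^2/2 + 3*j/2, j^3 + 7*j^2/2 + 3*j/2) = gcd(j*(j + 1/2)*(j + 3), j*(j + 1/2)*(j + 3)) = j^3 + 7*j^2/2 + 3*j/2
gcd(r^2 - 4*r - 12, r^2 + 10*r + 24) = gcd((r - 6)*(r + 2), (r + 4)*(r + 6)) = 1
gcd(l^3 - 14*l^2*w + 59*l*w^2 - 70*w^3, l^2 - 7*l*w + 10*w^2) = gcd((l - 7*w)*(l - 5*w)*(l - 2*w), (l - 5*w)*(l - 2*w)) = l^2 - 7*l*w + 10*w^2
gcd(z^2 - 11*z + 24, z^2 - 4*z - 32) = z - 8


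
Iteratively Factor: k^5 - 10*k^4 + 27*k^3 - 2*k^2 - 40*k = (k - 5)*(k^4 - 5*k^3 + 2*k^2 + 8*k) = (k - 5)*(k - 2)*(k^3 - 3*k^2 - 4*k) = k*(k - 5)*(k - 2)*(k^2 - 3*k - 4) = k*(k - 5)*(k - 4)*(k - 2)*(k + 1)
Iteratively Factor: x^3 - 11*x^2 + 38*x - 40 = (x - 4)*(x^2 - 7*x + 10) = (x - 4)*(x - 2)*(x - 5)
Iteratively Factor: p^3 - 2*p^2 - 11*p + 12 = (p - 1)*(p^2 - p - 12) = (p - 1)*(p + 3)*(p - 4)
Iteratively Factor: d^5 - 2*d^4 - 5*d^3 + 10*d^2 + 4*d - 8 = (d + 1)*(d^4 - 3*d^3 - 2*d^2 + 12*d - 8) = (d - 1)*(d + 1)*(d^3 - 2*d^2 - 4*d + 8) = (d - 1)*(d + 1)*(d + 2)*(d^2 - 4*d + 4) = (d - 2)*(d - 1)*(d + 1)*(d + 2)*(d - 2)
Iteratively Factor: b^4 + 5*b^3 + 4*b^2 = (b)*(b^3 + 5*b^2 + 4*b) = b*(b + 4)*(b^2 + b) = b^2*(b + 4)*(b + 1)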